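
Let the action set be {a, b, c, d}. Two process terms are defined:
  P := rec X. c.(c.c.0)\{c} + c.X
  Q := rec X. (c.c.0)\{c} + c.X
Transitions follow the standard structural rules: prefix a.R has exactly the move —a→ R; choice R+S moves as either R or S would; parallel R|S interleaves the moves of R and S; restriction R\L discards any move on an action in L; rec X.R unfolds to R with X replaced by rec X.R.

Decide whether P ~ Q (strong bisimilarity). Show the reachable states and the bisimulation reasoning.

P ≁ Q

LTS(P): 2 reachable states
  p0 = rec X. c.(c.c.0)\{c} + c.X → --c--▸ p0, --c--▸ p1
  p1 = (c.c.0)\{c} → ·
LTS(Q): 1 reachable states
  q0 = rec X. (c.c.0)\{c} + c.X → --c--▸ q0
Partition-refinement fixed point:
  B0 = {p0}
  B1 = {p1}
  B2 = {q0}
p0 ∈ B0, q0 ∈ B2 → different blocks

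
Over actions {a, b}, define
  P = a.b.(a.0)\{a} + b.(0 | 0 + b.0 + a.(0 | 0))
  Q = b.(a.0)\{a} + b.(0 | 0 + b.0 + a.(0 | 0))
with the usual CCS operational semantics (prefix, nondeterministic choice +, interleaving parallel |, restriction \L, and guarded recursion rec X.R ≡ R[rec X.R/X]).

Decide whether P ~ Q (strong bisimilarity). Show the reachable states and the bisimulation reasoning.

P's transition system — 6 states:
  s0 = a.b.(a.0)\{a} + b.(0 | 0 + b.0 + a.(0 | 0)) → —a→ s1, —b→ s2
  s1 = b.(a.0)\{a} → —b→ s3
  s2 = 0 | 0 + b.0 + a.(0 | 0) → —a→ s4, —b→ s5
  s3 = (a.0)\{a} → deadlocked
  s4 = 0 | 0 → deadlocked
  s5 = 0 → deadlocked
Q's transition system — 5 states:
  t0 = b.(a.0)\{a} + b.(0 | 0 + b.0 + a.(0 | 0)) → —b→ t1, —b→ t2
  t1 = (a.0)\{a} → deadlocked
  t2 = 0 | 0 + b.0 + a.(0 | 0) → —a→ t3, —b→ t4
  t3 = 0 | 0 → deadlocked
  t4 = 0 → deadlocked
Partition-refinement fixed point:
  B0 = {s0}
  B1 = {s2, t2}
  B2 = {s3, s4, s5, t1, t3, t4}
  B3 = {s1}
  B4 = {t0}
s0 ∈ B0, t0 ∈ B4 → different blocks

P ≁ Q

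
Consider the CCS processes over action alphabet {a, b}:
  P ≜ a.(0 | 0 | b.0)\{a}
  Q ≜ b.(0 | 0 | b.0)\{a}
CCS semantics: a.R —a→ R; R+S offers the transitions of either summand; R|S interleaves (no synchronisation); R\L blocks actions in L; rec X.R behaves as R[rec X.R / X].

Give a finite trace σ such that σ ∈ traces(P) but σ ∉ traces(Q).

a

LTS(P): 3 reachable states
  p0 = a.(0 | 0 | b.0)\{a} :: --a--▸ p1
  p1 = (0 | 0 | b.0)\{a} :: --b--▸ p2
  p2 = (0 | 0 | 0)\{a} :: stopped
LTS(Q): 3 reachable states
  q0 = b.(0 | 0 | b.0)\{a} :: --b--▸ q1
  q1 = (0 | 0 | b.0)\{a} :: --b--▸ q2
  q2 = (0 | 0 | 0)\{a} :: stopped
Executing a from P (initial set {p0}):
  step 1 (a): {p1}
  ✓ P
Executing a from Q (initial set {q0}):
  step 1 (a): ∅  — Q cannot continue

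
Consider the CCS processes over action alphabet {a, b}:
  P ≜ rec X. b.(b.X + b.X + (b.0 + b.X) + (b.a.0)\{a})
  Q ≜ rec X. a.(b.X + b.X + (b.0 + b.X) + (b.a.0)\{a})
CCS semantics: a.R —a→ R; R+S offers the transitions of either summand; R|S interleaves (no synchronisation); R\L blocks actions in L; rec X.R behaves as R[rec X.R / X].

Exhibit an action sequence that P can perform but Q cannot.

b

Reachable graph of P (4 states):
  s0 = rec X. b.(b.X + b.X + (b.0 + b.X) + (b.a.0)\{a}) → =b=> s1
  s1 = b.(rec X. b.(b.X + b.X + (b.0 + b.X) + (b.a.0)\{a})) + b.(rec X. b.(b.X + b.X + (b.0 + b.X) + (b.a.0)\{a})) + (b.0 + b.(rec X. b.(b.X + b.X + (b.0 + b.X) + (b.a.0)\{a}))) + (b.a.0)\{a} → =b=> s0, =b=> s2, =b=> s3
  s2 = (a.0)\{a} → ∅
  s3 = 0 → ∅
Reachable graph of Q (4 states):
  t0 = rec X. a.(b.X + b.X + (b.0 + b.X) + (b.a.0)\{a}) → =a=> t1
  t1 = b.(rec X. a.(b.X + b.X + (b.0 + b.X) + (b.a.0)\{a})) + b.(rec X. a.(b.X + b.X + (b.0 + b.X) + (b.a.0)\{a})) + (b.0 + b.(rec X. a.(b.X + b.X + (b.0 + b.X) + (b.a.0)\{a}))) + (b.a.0)\{a} → =b=> t0, =b=> t2, =b=> t3
  t2 = (a.0)\{a} → ∅
  t3 = 0 → ∅
Executing b from P (initial set {s0}):
  step 1 (b): {s1}
  P completes σ.
Executing b from Q (initial set {t0}):
  step 1 (b): ∅ (Q stuck)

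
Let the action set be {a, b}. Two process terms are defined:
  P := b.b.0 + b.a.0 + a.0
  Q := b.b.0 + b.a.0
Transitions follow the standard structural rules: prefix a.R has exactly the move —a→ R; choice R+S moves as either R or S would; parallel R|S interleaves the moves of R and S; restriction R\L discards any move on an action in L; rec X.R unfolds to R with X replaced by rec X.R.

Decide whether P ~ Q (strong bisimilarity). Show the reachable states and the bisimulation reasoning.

Reachable graph of P (4 states):
  s0 = b.b.0 + b.a.0 + a.0 :: -a-> s1, -b-> s2, -b-> s3
  s1 = 0 :: deadlocked
  s2 = a.0 :: -a-> s1
  s3 = b.0 :: -b-> s1
Reachable graph of Q (4 states):
  t0 = b.b.0 + b.a.0 :: -b-> t1, -b-> t2
  t1 = a.0 :: -a-> t3
  t2 = b.0 :: -b-> t3
  t3 = 0 :: deadlocked
Coarsest stable partition (strong bisimilarity classes):
  B0 = {s0}
  B1 = {s1, t3}
  B2 = {s2, t1}
  B3 = {s3, t2}
  B4 = {t0}
s0 ∈ B0, t0 ∈ B4 → different blocks

P ≁ Q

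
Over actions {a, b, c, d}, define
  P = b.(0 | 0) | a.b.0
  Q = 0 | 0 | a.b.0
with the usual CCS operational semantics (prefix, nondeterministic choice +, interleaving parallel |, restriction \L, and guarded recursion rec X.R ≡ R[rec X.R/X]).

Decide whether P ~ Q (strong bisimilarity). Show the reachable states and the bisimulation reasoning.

not bisimilar

P's transition system — 6 states:
  p0 = b.(0 | 0) | a.b.0 | --a--▸ p1, --b--▸ p2
  p1 = b.(0 | 0) | b.0 | --b--▸ p3, --b--▸ p4
  p2 = 0 | 0 | a.b.0 | --a--▸ p3
  p3 = 0 | 0 | b.0 | --b--▸ p5
  p4 = b.(0 | 0) | 0 | --b--▸ p5
  p5 = 0 | 0 | 0 | (no moves)
Q's transition system — 3 states:
  q0 = 0 | 0 | a.b.0 | --a--▸ q1
  q1 = 0 | 0 | b.0 | --b--▸ q2
  q2 = 0 | 0 | 0 | (no moves)
Partition-refinement fixed point:
  B0 = {p0}
  B1 = {p2, q0}
  B2 = {p3, p4, q1}
  B3 = {p5, q2}
  B4 = {p1}
p0 ∈ B0, q0 ∈ B1 → different blocks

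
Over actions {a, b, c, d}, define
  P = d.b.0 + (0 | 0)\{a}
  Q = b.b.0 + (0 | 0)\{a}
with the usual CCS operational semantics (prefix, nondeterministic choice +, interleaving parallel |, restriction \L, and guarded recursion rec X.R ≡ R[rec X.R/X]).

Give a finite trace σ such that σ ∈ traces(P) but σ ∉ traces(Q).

d

P's transition system — 3 states:
  p0 = d.b.0 + (0 | 0)\{a} | —d→ p1
  p1 = b.0 | —b→ p2
  p2 = 0 | deadlocked
Q's transition system — 3 states:
  q0 = b.b.0 + (0 | 0)\{a} | —b→ q1
  q1 = b.0 | —b→ q2
  q2 = 0 | deadlocked
Executing d from P (initial set {p0}):
  [1] d ⇒ {p1}
  — P admits the full trace.
Executing d from Q (initial set {q0}):
  [1] d ⇒ ∅  — Q cannot continue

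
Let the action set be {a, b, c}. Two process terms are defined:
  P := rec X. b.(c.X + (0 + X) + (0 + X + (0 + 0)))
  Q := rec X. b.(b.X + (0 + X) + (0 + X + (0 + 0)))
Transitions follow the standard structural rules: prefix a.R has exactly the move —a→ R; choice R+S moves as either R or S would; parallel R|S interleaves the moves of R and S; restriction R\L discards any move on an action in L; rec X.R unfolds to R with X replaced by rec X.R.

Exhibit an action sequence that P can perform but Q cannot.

LTS(P): 2 reachable states
  m0 = rec X. b.(c.X + (0 + X) + (0 + X + (0 + 0))) has moves ··b··> m1
  m1 = c.(rec X. b.(c.X + (0 + X) + (0 + X + (0 + 0)))) + (0 + (rec X. b.(c.X + (0 + X) + (0 + X + (0 + 0))))) + (0 + (rec X. b.(c.X + (0 + X) + (0 + X + (0 + 0)))) + (0 + 0)) has moves ··b··> m1, ··c··> m0
LTS(Q): 2 reachable states
  n0 = rec X. b.(b.X + (0 + X) + (0 + X + (0 + 0))) has moves ··b··> n1
  n1 = b.(rec X. b.(b.X + (0 + X) + (0 + X + (0 + 0)))) + (0 + (rec X. b.(b.X + (0 + X) + (0 + X + (0 + 0))))) + (0 + (rec X. b.(b.X + (0 + X) + (0 + X + (0 + 0)))) + (0 + 0)) has moves ··b··> n0, ··b··> n1
Run σ = ⟨bc⟩ on P: start {m0}
  step 1 (b): {m1}
  step 2 (c): {m0}
  P completes σ.
Run σ = ⟨bc⟩ on Q: start {n0}
  step 1 (b): {n1}
  step 2 (c): ∅  — Q cannot continue

bc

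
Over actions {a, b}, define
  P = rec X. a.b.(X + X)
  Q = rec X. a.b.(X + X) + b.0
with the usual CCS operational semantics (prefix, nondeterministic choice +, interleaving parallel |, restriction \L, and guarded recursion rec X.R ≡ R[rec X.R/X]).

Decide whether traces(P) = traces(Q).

NO — witness ⟨b⟩

LTS(P): 3 reachable states
  m0 = rec X. a.b.(X + X) | =a=> m1
  m1 = b.((rec X. a.b.(X + X)) + (rec X. a.b.(X + X))) | =b=> m2
  m2 = (rec X. a.b.(X + X)) + (rec X. a.b.(X + X)) | =a=> m1
LTS(Q): 4 reachable states
  n0 = rec X. a.b.(X + X) + b.0 | =a=> n1, =b=> n2
  n1 = b.((rec X. a.b.(X + X) + b.0) + (rec X. a.b.(X + X) + b.0)) | =b=> n3
  n2 = 0 | ∅
  n3 = (rec X. a.b.(X + X) + b.0) + (rec X. a.b.(X + X) + b.0) | =a=> n1, =b=> n2
Trace ⟨b⟩ through Q, begin at {n0}:
  step 1 (b): {n2}
  ✓ Q
Trace ⟨b⟩ through P, begin at {m0}:
  step 1 (b): ∅ (P stuck)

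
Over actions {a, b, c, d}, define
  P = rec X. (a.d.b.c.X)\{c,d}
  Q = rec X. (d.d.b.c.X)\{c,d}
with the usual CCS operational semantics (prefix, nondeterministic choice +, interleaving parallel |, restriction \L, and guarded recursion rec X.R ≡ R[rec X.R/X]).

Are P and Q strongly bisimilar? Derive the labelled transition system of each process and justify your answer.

NO

Reachable graph of P (2 states):
  s0 = rec X. (a.d.b.c.X)\{c,d} ⊢ ··a··> s1
  s1 = (d.b.c.(rec X. (a.d.b.c.X)\{c,d}))\{c,d} ⊢ ∅
Reachable graph of Q (1 states):
  t0 = rec X. (d.d.b.c.X)\{c,d} ⊢ ∅
Bisimilarity quotient blocks:
  B0 = {s0}
  B1 = {s1, t0}
s0 ∈ B0, t0 ∈ B1 → different blocks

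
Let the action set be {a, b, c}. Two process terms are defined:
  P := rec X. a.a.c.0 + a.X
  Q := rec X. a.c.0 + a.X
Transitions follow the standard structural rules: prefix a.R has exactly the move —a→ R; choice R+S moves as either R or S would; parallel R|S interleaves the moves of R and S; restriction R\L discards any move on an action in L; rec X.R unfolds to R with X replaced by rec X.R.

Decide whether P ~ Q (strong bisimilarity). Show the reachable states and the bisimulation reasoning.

P's transition system — 4 states:
  p0 = rec X. a.a.c.0 + a.X :: -a-> p0, -a-> p1
  p1 = a.c.0 :: -a-> p2
  p2 = c.0 :: -c-> p3
  p3 = 0 :: (no moves)
Q's transition system — 3 states:
  q0 = rec X. a.c.0 + a.X :: -a-> q0, -a-> q1
  q1 = c.0 :: -c-> q2
  q2 = 0 :: (no moves)
Bisimilarity quotient blocks:
  B0 = {p0}
  B1 = {p1}
  B2 = {p2, q1}
  B3 = {p3, q2}
  B4 = {q0}
p0 ∈ B0, q0 ∈ B4 → different blocks

not bisimilar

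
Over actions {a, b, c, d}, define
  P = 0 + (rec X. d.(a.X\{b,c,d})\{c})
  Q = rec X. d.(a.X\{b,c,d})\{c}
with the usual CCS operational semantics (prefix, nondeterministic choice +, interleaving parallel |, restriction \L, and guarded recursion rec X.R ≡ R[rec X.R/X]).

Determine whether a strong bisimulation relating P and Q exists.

LTS(P): 3 reachable states
  m0 = 0 + (rec X. d.(a.X\{b,c,d})\{c}) | —d→ m1
  m1 = (a.(rec X. d.(a.X\{b,c,d})\{c})\{b,c,d})\{c} | —a→ m2
  m2 = (rec X. d.(a.X\{b,c,d})\{c})\{b,c,d}\{c} | ∅
LTS(Q): 3 reachable states
  n0 = rec X. d.(a.X\{b,c,d})\{c} | —d→ n1
  n1 = (a.(rec X. d.(a.X\{b,c,d})\{c})\{b,c,d})\{c} | —a→ n2
  n2 = (rec X. d.(a.X\{b,c,d})\{c})\{b,c,d}\{c} | ∅
Bisimilarity quotient blocks:
  B0 = {m0, n0}
  B1 = {m1, n1}
  B2 = {m2, n2}
m0 ∈ B0, n0 ∈ B0 → same block

P ~ Q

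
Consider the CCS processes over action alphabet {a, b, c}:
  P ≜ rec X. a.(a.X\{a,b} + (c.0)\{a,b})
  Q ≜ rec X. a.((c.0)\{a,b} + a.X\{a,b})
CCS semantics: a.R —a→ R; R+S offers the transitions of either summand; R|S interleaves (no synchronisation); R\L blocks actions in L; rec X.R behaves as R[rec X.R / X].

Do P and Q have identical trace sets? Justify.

YES

P's transition system — 4 states:
  m0 = rec X. a.(a.X\{a,b} + (c.0)\{a,b}) ⊢ ··a··> m1
  m1 = a.(rec X. a.(a.X\{a,b} + (c.0)\{a,b}))\{a,b} + (c.0)\{a,b} ⊢ ··a··> m2, ··c··> m3
  m2 = (rec X. a.(a.X\{a,b} + (c.0)\{a,b}))\{a,b} ⊢ (no moves)
  m3 = 0\{a,b} ⊢ (no moves)
Q's transition system — 4 states:
  n0 = rec X. a.((c.0)\{a,b} + a.X\{a,b}) ⊢ ··a··> n1
  n1 = (c.0)\{a,b} + a.(rec X. a.((c.0)\{a,b} + a.X\{a,b}))\{a,b} ⊢ ··a··> n2, ··c··> n3
  n2 = (rec X. a.((c.0)\{a,b} + a.X\{a,b}))\{a,b} ⊢ (no moves)
  n3 = 0\{a,b} ⊢ (no moves)
Bisimilarity quotient blocks:
  B0 = {m0, n0}
  B1 = {m1, n1}
  B2 = {m2, m3, n2, n3}
m0 ∈ B0, n0 ∈ B0 → same block
Bisimilar ⇒ trace-equivalent.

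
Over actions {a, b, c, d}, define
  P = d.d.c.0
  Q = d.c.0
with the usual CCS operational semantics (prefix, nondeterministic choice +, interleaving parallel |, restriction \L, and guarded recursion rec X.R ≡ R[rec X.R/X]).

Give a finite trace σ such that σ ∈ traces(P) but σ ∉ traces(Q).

P's transition system — 4 states:
  m0 = d.d.c.0 ⊢ —d→ m1
  m1 = d.c.0 ⊢ —d→ m2
  m2 = c.0 ⊢ —c→ m3
  m3 = 0 ⊢ (no moves)
Q's transition system — 3 states:
  n0 = d.c.0 ⊢ —d→ n1
  n1 = c.0 ⊢ —c→ n2
  n2 = 0 ⊢ (no moves)
Executing dd from P (initial set {m0}):
  [1] d ⇒ {m1}
  [2] d ⇒ {m2}
  ✓ P
Executing dd from Q (initial set {n0}):
  [1] d ⇒ {n1}
  [2] d ⇒ ∅ (Q stuck)

dd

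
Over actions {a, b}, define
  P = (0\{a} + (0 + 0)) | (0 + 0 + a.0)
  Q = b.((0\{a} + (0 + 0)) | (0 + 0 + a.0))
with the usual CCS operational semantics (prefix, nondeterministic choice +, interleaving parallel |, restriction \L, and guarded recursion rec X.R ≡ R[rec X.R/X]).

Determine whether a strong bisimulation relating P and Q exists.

LTS(P): 2 reachable states
  s0 = (0\{a} + (0 + 0)) | (0 + 0 + a.0) | =a=> s1
  s1 = (0\{a} + (0 + 0)) | 0 | stopped
LTS(Q): 3 reachable states
  t0 = b.((0\{a} + (0 + 0)) | (0 + 0 + a.0)) | =b=> t1
  t1 = (0\{a} + (0 + 0)) | (0 + 0 + a.0) | =a=> t2
  t2 = (0\{a} + (0 + 0)) | 0 | stopped
Bisimilarity quotient blocks:
  B0 = {s0, t1}
  B1 = {s1, t2}
  B2 = {t0}
s0 ∈ B0, t0 ∈ B2 → different blocks

not bisimilar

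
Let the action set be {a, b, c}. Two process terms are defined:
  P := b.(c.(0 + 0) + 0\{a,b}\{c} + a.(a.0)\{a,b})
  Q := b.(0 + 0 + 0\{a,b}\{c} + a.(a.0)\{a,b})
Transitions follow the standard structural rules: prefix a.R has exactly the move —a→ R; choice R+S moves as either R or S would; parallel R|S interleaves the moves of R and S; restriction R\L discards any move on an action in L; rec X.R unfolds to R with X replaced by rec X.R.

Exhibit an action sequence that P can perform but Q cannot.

bc

LTS(P): 4 reachable states
  u0 = b.(c.(0 + 0) + 0\{a,b}\{c} + a.(a.0)\{a,b}) :: —b→ u1
  u1 = c.(0 + 0) + 0\{a,b}\{c} + a.(a.0)\{a,b} :: —a→ u2, —c→ u3
  u2 = (a.0)\{a,b} :: deadlocked
  u3 = 0 + 0 :: deadlocked
LTS(Q): 3 reachable states
  v0 = b.(0 + 0 + 0\{a,b}\{c} + a.(a.0)\{a,b}) :: —b→ v1
  v1 = 0 + 0 + 0\{a,b}\{c} + a.(a.0)\{a,b} :: —a→ v2
  v2 = (a.0)\{a,b} :: deadlocked
Executing bc from P (initial set {u0}):
  [1] b ⇒ {u1}
  [2] c ⇒ {u3}
  — P admits the full trace.
Executing bc from Q (initial set {v0}):
  [1] b ⇒ {v1}
  [2] c ⇒ ∅ (Q stuck)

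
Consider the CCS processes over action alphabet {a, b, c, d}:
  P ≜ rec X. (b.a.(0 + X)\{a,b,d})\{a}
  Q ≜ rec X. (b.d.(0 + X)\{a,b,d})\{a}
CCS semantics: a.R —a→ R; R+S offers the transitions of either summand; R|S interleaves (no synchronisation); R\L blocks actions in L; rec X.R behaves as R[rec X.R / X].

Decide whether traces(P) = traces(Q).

P's transition system — 2 states:
  s0 = rec X. (b.a.(0 + X)\{a,b,d})\{a} ⊢ --b--▸ s1
  s1 = (a.(0 + (rec X. (b.a.(0 + X)\{a,b,d})\{a}))\{a,b,d})\{a} ⊢ ·
Q's transition system — 3 states:
  t0 = rec X. (b.d.(0 + X)\{a,b,d})\{a} ⊢ --b--▸ t1
  t1 = (d.(0 + (rec X. (b.d.(0 + X)\{a,b,d})\{a}))\{a,b,d})\{a} ⊢ --d--▸ t2
  t2 = (0 + (rec X. (b.d.(0 + X)\{a,b,d})\{a}))\{a,b,d}\{a} ⊢ ·
Run σ = ⟨bd⟩ on Q: start {t0}
  after b @ step 1: {t1}
  after d @ step 2: {t2}
  — Q admits the full trace.
Run σ = ⟨bd⟩ on P: start {s0}
  after b @ step 1: {s1}
  after d @ step 2: ∅ (P stuck)

trace-distinct — witness ⟨bd⟩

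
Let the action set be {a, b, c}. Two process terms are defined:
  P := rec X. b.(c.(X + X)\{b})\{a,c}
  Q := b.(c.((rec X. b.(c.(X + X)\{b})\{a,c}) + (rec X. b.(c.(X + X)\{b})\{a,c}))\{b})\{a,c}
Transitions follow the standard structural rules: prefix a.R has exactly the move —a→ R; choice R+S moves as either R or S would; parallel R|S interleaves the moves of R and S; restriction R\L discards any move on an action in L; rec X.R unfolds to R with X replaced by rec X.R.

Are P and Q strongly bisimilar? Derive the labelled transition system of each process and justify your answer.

P ~ Q

Reachable graph of P (2 states):
  m0 = rec X. b.(c.(X + X)\{b})\{a,c} :: -b-> m1
  m1 = (c.((rec X. b.(c.(X + X)\{b})\{a,c}) + (rec X. b.(c.(X + X)\{b})\{a,c}))\{b})\{a,c} :: ·
Reachable graph of Q (2 states):
  n0 = b.(c.((rec X. b.(c.(X + X)\{b})\{a,c}) + (rec X. b.(c.(X + X)\{b})\{a,c}))\{b})\{a,c} :: -b-> n1
  n1 = (c.((rec X. b.(c.(X + X)\{b})\{a,c}) + (rec X. b.(c.(X + X)\{b})\{a,c}))\{b})\{a,c} :: ·
Coarsest stable partition (strong bisimilarity classes):
  B0 = {m0, n0}
  B1 = {m1, n1}
m0 ∈ B0, n0 ∈ B0 → same block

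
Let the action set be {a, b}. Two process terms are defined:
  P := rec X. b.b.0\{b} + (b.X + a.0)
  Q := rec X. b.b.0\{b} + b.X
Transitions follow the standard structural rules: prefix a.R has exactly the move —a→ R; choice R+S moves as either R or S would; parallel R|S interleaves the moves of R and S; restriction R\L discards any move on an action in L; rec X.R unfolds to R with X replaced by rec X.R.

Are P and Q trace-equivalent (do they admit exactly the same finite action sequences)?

LTS(P): 4 reachable states
  u0 = rec X. b.b.0\{b} + (b.X + a.0) | —a→ u1, —b→ u0, —b→ u2
  u1 = 0 | deadlocked
  u2 = b.0\{b} | —b→ u3
  u3 = 0\{b} | deadlocked
LTS(Q): 3 reachable states
  v0 = rec X. b.b.0\{b} + b.X | —b→ v0, —b→ v1
  v1 = b.0\{b} | —b→ v2
  v2 = 0\{b} | deadlocked
Run σ = ⟨a⟩ on P: start {u0}
  step 1 (a): {u1}
  P completes σ.
Run σ = ⟨a⟩ on Q: start {v0}
  step 1 (a): ∅ (Q stuck)

trace-distinct — witness ⟨a⟩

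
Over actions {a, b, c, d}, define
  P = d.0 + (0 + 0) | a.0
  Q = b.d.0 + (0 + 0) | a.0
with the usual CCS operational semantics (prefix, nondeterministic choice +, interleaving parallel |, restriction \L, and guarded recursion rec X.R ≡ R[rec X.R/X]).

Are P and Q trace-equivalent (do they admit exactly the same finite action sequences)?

Reachable graph of P (3 states):
  p0 = d.0 + (0 + 0) | a.0 ⊢ --a--▸ p1, --d--▸ p2
  p1 = (0 + 0) | 0 ⊢ ∅
  p2 = 0 ⊢ ∅
Reachable graph of Q (4 states):
  q0 = b.d.0 + (0 + 0) | a.0 ⊢ --a--▸ q1, --b--▸ q2
  q1 = (0 + 0) | 0 ⊢ ∅
  q2 = d.0 ⊢ --d--▸ q3
  q3 = 0 ⊢ ∅
Trace ⟨d⟩ through P, begin at {p0}:
  after d @ step 1: {p2}
  ✓ P
Trace ⟨d⟩ through Q, begin at {q0}:
  after d @ step 1: ∅  — Q cannot continue

traces(P) ≠ traces(Q) — witness ⟨d⟩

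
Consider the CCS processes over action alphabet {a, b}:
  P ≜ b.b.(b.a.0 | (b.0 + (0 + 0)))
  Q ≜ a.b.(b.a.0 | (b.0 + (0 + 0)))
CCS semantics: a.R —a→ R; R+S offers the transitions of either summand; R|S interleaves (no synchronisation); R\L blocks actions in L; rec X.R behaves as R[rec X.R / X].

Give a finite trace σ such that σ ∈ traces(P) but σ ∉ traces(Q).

b

Reachable graph of P (8 states):
  p0 = b.b.(b.a.0 | (b.0 + (0 + 0))) → =b=> p1
  p1 = b.(b.a.0 | (b.0 + (0 + 0))) → =b=> p2
  p2 = b.a.0 | (b.0 + (0 + 0)) → =b=> p3, =b=> p4
  p3 = a.0 | (b.0 + (0 + 0)) → =a=> p5, =b=> p6
  p4 = b.a.0 | 0 → =b=> p6
  p5 = 0 | (b.0 + (0 + 0)) → =b=> p7
  p6 = a.0 | 0 → =a=> p7
  p7 = 0 | 0 → ·
Reachable graph of Q (8 states):
  q0 = a.b.(b.a.0 | (b.0 + (0 + 0))) → =a=> q1
  q1 = b.(b.a.0 | (b.0 + (0 + 0))) → =b=> q2
  q2 = b.a.0 | (b.0 + (0 + 0)) → =b=> q3, =b=> q4
  q3 = a.0 | (b.0 + (0 + 0)) → =a=> q5, =b=> q6
  q4 = b.a.0 | 0 → =b=> q6
  q5 = 0 | (b.0 + (0 + 0)) → =b=> q7
  q6 = a.0 | 0 → =a=> q7
  q7 = 0 | 0 → ·
Run σ = ⟨b⟩ on P: start {p0}
  step 1 (b): {p1}
  — P admits the full trace.
Run σ = ⟨b⟩ on Q: start {q0}
  step 1 (b): ∅  — Q cannot continue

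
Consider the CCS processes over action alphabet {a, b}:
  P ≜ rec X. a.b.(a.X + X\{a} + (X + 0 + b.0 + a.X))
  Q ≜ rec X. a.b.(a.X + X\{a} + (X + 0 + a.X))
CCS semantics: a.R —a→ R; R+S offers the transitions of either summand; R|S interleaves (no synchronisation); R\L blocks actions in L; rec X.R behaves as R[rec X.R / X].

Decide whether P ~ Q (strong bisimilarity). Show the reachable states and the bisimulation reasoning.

P's transition system — 4 states:
  m0 = rec X. a.b.(a.X + X\{a} + (X + 0 + b.0 + a.X)) has moves =a=> m1
  m1 = b.(a.(rec X. a.b.(a.X + X\{a} + (X + 0 + b.0 + a.X))) + (rec X. a.b.(a.X + X\{a} + (X + 0 + b.0 + a.X)))\{a} + ((rec X. a.b.(a.X + X\{a} + (X + 0 + b.0 + a.X))) + 0 + b.0 + a.(rec X. a.b.(a.X + X\{a} + (X + 0 + b.0 + a.X))))) has moves =b=> m2
  m2 = a.(rec X. a.b.(a.X + X\{a} + (X + 0 + b.0 + a.X))) + (rec X. a.b.(a.X + X\{a} + (X + 0 + b.0 + a.X)))\{a} + ((rec X. a.b.(a.X + X\{a} + (X + 0 + b.0 + a.X))) + 0 + b.0 + a.(rec X. a.b.(a.X + X\{a} + (X + 0 + b.0 + a.X)))) has moves =a=> m0, =a=> m1, =b=> m3
  m3 = 0 has moves ·
Q's transition system — 3 states:
  n0 = rec X. a.b.(a.X + X\{a} + (X + 0 + a.X)) has moves =a=> n1
  n1 = b.(a.(rec X. a.b.(a.X + X\{a} + (X + 0 + a.X))) + (rec X. a.b.(a.X + X\{a} + (X + 0 + a.X)))\{a} + ((rec X. a.b.(a.X + X\{a} + (X + 0 + a.X))) + 0 + a.(rec X. a.b.(a.X + X\{a} + (X + 0 + a.X))))) has moves =b=> n2
  n2 = a.(rec X. a.b.(a.X + X\{a} + (X + 0 + a.X))) + (rec X. a.b.(a.X + X\{a} + (X + 0 + a.X)))\{a} + ((rec X. a.b.(a.X + X\{a} + (X + 0 + a.X))) + 0 + a.(rec X. a.b.(a.X + X\{a} + (X + 0 + a.X)))) has moves =a=> n0, =a=> n1
Bisimilarity quotient blocks:
  B0 = {m0}
  B1 = {m1}
  B2 = {m2}
  B3 = {m3}
  B4 = {n0}
  B5 = {n1}
  B6 = {n2}
m0 ∈ B0, n0 ∈ B4 → different blocks

not bisimilar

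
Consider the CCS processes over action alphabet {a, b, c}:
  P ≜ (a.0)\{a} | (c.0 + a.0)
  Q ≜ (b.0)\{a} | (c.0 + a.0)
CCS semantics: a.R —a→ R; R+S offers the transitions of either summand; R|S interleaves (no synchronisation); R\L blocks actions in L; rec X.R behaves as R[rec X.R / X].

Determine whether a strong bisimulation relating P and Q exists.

not bisimilar

LTS(P): 2 reachable states
  p0 = (a.0)\{a} | (c.0 + a.0) ⊢ -a-> p1, -c-> p1
  p1 = (a.0)\{a} | 0 ⊢ deadlocked
LTS(Q): 4 reachable states
  q0 = (b.0)\{a} | (c.0 + a.0) ⊢ -a-> q1, -b-> q2, -c-> q1
  q1 = (b.0)\{a} | 0 ⊢ -b-> q3
  q2 = 0\{a} | (c.0 + a.0) ⊢ -a-> q3, -c-> q3
  q3 = 0\{a} | 0 ⊢ deadlocked
Partition-refinement fixed point:
  B0 = {p0, q2}
  B1 = {p1, q3}
  B2 = {q0}
  B3 = {q1}
p0 ∈ B0, q0 ∈ B2 → different blocks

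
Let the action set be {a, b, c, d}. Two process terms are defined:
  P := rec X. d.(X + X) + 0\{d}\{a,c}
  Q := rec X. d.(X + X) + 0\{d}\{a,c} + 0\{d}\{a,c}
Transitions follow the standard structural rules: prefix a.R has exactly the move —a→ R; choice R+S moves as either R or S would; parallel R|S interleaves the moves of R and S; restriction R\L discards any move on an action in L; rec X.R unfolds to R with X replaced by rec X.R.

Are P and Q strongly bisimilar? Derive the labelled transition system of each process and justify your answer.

P's transition system — 2 states:
  m0 = rec X. d.(X + X) + 0\{d}\{a,c} :: -d-> m1
  m1 = (rec X. d.(X + X) + 0\{d}\{a,c}) + (rec X. d.(X + X) + 0\{d}\{a,c}) :: -d-> m1
Q's transition system — 2 states:
  n0 = rec X. d.(X + X) + 0\{d}\{a,c} + 0\{d}\{a,c} :: -d-> n1
  n1 = (rec X. d.(X + X) + 0\{d}\{a,c} + 0\{d}\{a,c}) + (rec X. d.(X + X) + 0\{d}\{a,c} + 0\{d}\{a,c}) :: -d-> n1
Bisimilarity quotient blocks:
  B0 = {m0, m1, n0, n1}
m0 ∈ B0, n0 ∈ B0 → same block

YES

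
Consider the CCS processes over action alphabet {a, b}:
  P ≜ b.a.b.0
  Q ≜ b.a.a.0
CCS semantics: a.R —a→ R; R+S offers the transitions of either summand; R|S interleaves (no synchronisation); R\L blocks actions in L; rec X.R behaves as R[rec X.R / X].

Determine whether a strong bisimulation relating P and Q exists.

P's transition system — 4 states:
  m0 = b.a.b.0 | =b=> m1
  m1 = a.b.0 | =a=> m2
  m2 = b.0 | =b=> m3
  m3 = 0 | deadlocked
Q's transition system — 4 states:
  n0 = b.a.a.0 | =b=> n1
  n1 = a.a.0 | =a=> n2
  n2 = a.0 | =a=> n3
  n3 = 0 | deadlocked
Bisimilarity quotient blocks:
  B0 = {m0}
  B1 = {m1}
  B2 = {m2}
  B3 = {m3, n3}
  B4 = {n0}
  B5 = {n1}
  B6 = {n2}
m0 ∈ B0, n0 ∈ B4 → different blocks

NO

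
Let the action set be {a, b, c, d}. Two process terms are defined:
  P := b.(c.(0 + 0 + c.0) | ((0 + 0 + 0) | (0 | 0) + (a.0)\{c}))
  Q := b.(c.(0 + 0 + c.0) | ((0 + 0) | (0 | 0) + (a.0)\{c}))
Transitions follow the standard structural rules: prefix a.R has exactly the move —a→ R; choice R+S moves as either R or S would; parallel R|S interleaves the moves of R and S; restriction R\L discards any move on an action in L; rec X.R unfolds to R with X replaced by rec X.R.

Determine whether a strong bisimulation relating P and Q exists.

LTS(P): 7 reachable states
  p0 = b.(c.(0 + 0 + c.0) | ((0 + 0 + 0) | (0 | 0) + (a.0)\{c})) :: =b=> p1
  p1 = c.(0 + 0 + c.0) | ((0 + 0 + 0) | (0 | 0) + (a.0)\{c}) :: =a=> p2, =c=> p3
  p2 = c.(0 + 0 + c.0) | 0\{c} :: =c=> p4
  p3 = (0 + 0 + c.0) | ((0 + 0 + 0) | (0 | 0) + (a.0)\{c}) :: =a=> p4, =c=> p5
  p4 = (0 + 0 + c.0) | 0\{c} :: =c=> p6
  p5 = 0 | ((0 + 0 + 0) | (0 | 0) + (a.0)\{c}) :: =a=> p6
  p6 = 0 | 0\{c} :: stopped
LTS(Q): 7 reachable states
  q0 = b.(c.(0 + 0 + c.0) | ((0 + 0) | (0 | 0) + (a.0)\{c})) :: =b=> q1
  q1 = c.(0 + 0 + c.0) | ((0 + 0) | (0 | 0) + (a.0)\{c}) :: =a=> q2, =c=> q3
  q2 = c.(0 + 0 + c.0) | 0\{c} :: =c=> q4
  q3 = (0 + 0 + c.0) | ((0 + 0) | (0 | 0) + (a.0)\{c}) :: =a=> q4, =c=> q5
  q4 = (0 + 0 + c.0) | 0\{c} :: =c=> q6
  q5 = 0 | ((0 + 0) | (0 | 0) + (a.0)\{c}) :: =a=> q6
  q6 = 0 | 0\{c} :: stopped
Partition-refinement fixed point:
  B0 = {p0, q0}
  B1 = {p1, q1}
  B2 = {p3, q3}
  B3 = {p4, q4}
  B4 = {p6, q6}
  B5 = {p5, q5}
  B6 = {p2, q2}
p0 ∈ B0, q0 ∈ B0 → same block

P ~ Q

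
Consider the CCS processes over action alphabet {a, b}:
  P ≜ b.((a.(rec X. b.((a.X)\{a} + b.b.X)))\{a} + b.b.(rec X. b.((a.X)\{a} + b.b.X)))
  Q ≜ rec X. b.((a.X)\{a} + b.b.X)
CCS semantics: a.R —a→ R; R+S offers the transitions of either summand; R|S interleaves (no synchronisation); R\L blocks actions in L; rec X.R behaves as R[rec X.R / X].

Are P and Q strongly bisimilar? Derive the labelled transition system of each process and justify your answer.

P ~ Q

P's transition system — 4 states:
  u0 = b.((a.(rec X. b.((a.X)\{a} + b.b.X)))\{a} + b.b.(rec X. b.((a.X)\{a} + b.b.X))) :: =b=> u1
  u1 = (a.(rec X. b.((a.X)\{a} + b.b.X)))\{a} + b.b.(rec X. b.((a.X)\{a} + b.b.X)) :: =b=> u2
  u2 = b.(rec X. b.((a.X)\{a} + b.b.X)) :: =b=> u3
  u3 = rec X. b.((a.X)\{a} + b.b.X) :: =b=> u1
Q's transition system — 3 states:
  v0 = rec X. b.((a.X)\{a} + b.b.X) :: =b=> v1
  v1 = (a.(rec X. b.((a.X)\{a} + b.b.X)))\{a} + b.b.(rec X. b.((a.X)\{a} + b.b.X)) :: =b=> v2
  v2 = b.(rec X. b.((a.X)\{a} + b.b.X)) :: =b=> v0
Partition-refinement fixed point:
  B0 = {u0, u1, u2, u3, v0, v1, v2}
u0 ∈ B0, v0 ∈ B0 → same block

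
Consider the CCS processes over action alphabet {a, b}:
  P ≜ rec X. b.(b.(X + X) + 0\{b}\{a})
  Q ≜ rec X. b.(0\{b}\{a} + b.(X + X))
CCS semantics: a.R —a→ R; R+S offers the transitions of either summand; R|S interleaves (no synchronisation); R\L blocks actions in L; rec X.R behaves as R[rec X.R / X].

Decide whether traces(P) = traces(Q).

YES

Reachable graph of P (3 states):
  m0 = rec X. b.(b.(X + X) + 0\{b}\{a}) | -b-> m1
  m1 = b.((rec X. b.(b.(X + X) + 0\{b}\{a})) + (rec X. b.(b.(X + X) + 0\{b}\{a}))) + 0\{b}\{a} | -b-> m2
  m2 = (rec X. b.(b.(X + X) + 0\{b}\{a})) + (rec X. b.(b.(X + X) + 0\{b}\{a})) | -b-> m1
Reachable graph of Q (3 states):
  n0 = rec X. b.(0\{b}\{a} + b.(X + X)) | -b-> n1
  n1 = 0\{b}\{a} + b.((rec X. b.(0\{b}\{a} + b.(X + X))) + (rec X. b.(0\{b}\{a} + b.(X + X)))) | -b-> n2
  n2 = (rec X. b.(0\{b}\{a} + b.(X + X))) + (rec X. b.(0\{b}\{a} + b.(X + X))) | -b-> n1
Coarsest stable partition (strong bisimilarity classes):
  B0 = {m0, m1, m2, n0, n1, n2}
m0 ∈ B0, n0 ∈ B0 → same block
Bisimilar ⇒ trace-equivalent.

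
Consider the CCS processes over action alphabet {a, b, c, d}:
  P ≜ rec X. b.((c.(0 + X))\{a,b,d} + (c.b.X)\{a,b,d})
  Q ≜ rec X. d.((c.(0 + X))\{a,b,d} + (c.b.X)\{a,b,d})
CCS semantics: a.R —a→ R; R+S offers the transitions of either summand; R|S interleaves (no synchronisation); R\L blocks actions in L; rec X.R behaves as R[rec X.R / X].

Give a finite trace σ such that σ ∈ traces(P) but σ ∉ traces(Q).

b

LTS(P): 4 reachable states
  m0 = rec X. b.((c.(0 + X))\{a,b,d} + (c.b.X)\{a,b,d}) | =b=> m1
  m1 = (c.(0 + (rec X. b.((c.(0 + X))\{a,b,d} + (c.b.X)\{a,b,d}))))\{a,b,d} + (c.b.(rec X. b.((c.(0 + X))\{a,b,d} + (c.b.X)\{a,b,d})))\{a,b,d} | =c=> m2, =c=> m3
  m2 = (0 + (rec X. b.((c.(0 + X))\{a,b,d} + (c.b.X)\{a,b,d})))\{a,b,d} | (no moves)
  m3 = (b.(rec X. b.((c.(0 + X))\{a,b,d} + (c.b.X)\{a,b,d})))\{a,b,d} | (no moves)
LTS(Q): 4 reachable states
  n0 = rec X. d.((c.(0 + X))\{a,b,d} + (c.b.X)\{a,b,d}) | =d=> n1
  n1 = (c.(0 + (rec X. d.((c.(0 + X))\{a,b,d} + (c.b.X)\{a,b,d}))))\{a,b,d} + (c.b.(rec X. d.((c.(0 + X))\{a,b,d} + (c.b.X)\{a,b,d})))\{a,b,d} | =c=> n2, =c=> n3
  n2 = (0 + (rec X. d.((c.(0 + X))\{a,b,d} + (c.b.X)\{a,b,d})))\{a,b,d} | (no moves)
  n3 = (b.(rec X. d.((c.(0 + X))\{a,b,d} + (c.b.X)\{a,b,d})))\{a,b,d} | (no moves)
Executing b from P (initial set {m0}):
  [1] b ⇒ {m1}
  P completes σ.
Executing b from Q (initial set {n0}):
  [1] b ⇒ no successor for Q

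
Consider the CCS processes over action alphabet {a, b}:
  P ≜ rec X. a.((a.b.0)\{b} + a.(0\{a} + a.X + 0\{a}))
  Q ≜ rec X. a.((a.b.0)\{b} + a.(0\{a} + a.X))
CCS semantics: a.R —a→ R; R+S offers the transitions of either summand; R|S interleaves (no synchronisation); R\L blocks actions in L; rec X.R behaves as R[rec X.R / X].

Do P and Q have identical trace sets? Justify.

P's transition system — 4 states:
  p0 = rec X. a.((a.b.0)\{b} + a.(0\{a} + a.X + 0\{a})) has moves ··a··> p1
  p1 = (a.b.0)\{b} + a.(0\{a} + a.(rec X. a.((a.b.0)\{b} + a.(0\{a} + a.X + 0\{a}))) + 0\{a}) has moves ··a··> p2, ··a··> p3
  p2 = (b.0)\{b} has moves stopped
  p3 = 0\{a} + a.(rec X. a.((a.b.0)\{b} + a.(0\{a} + a.X + 0\{a}))) + 0\{a} has moves ··a··> p0
Q's transition system — 4 states:
  q0 = rec X. a.((a.b.0)\{b} + a.(0\{a} + a.X)) has moves ··a··> q1
  q1 = (a.b.0)\{b} + a.(0\{a} + a.(rec X. a.((a.b.0)\{b} + a.(0\{a} + a.X)))) has moves ··a··> q2, ··a··> q3
  q2 = (b.0)\{b} has moves stopped
  q3 = 0\{a} + a.(rec X. a.((a.b.0)\{b} + a.(0\{a} + a.X))) has moves ··a··> q0
Partition-refinement fixed point:
  B0 = {p0, q0}
  B1 = {p1, q1}
  B2 = {p2, q2}
  B3 = {p3, q3}
p0 ∈ B0, q0 ∈ B0 → same block
Bisimilar ⇒ trace-equivalent.

trace-equivalent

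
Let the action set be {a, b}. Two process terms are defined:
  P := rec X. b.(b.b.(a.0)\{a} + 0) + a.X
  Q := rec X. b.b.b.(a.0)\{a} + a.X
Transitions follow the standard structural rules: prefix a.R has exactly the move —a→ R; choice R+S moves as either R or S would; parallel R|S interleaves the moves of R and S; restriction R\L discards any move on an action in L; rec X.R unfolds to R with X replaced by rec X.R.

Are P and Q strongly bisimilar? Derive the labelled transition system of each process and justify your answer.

YES

Reachable graph of P (4 states):
  m0 = rec X. b.(b.b.(a.0)\{a} + 0) + a.X ⊢ ··a··> m0, ··b··> m1
  m1 = b.b.(a.0)\{a} + 0 ⊢ ··b··> m2
  m2 = b.(a.0)\{a} ⊢ ··b··> m3
  m3 = (a.0)\{a} ⊢ stopped
Reachable graph of Q (4 states):
  n0 = rec X. b.b.b.(a.0)\{a} + a.X ⊢ ··a··> n0, ··b··> n1
  n1 = b.b.(a.0)\{a} ⊢ ··b··> n2
  n2 = b.(a.0)\{a} ⊢ ··b··> n3
  n3 = (a.0)\{a} ⊢ stopped
Coarsest stable partition (strong bisimilarity classes):
  B0 = {m0, n0}
  B1 = {m1, n1}
  B2 = {m2, n2}
  B3 = {m3, n3}
m0 ∈ B0, n0 ∈ B0 → same block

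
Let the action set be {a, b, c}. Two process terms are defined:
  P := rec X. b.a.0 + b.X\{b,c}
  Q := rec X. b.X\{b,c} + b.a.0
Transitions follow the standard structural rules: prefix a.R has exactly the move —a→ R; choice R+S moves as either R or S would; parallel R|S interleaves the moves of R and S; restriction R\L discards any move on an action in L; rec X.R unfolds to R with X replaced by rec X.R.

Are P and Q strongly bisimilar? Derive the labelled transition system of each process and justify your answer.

bisimilar

Reachable graph of P (4 states):
  m0 = rec X. b.a.0 + b.X\{b,c} :: ··b··> m1, ··b··> m2
  m1 = (rec X. b.a.0 + b.X\{b,c})\{b,c} :: ∅
  m2 = a.0 :: ··a··> m3
  m3 = 0 :: ∅
Reachable graph of Q (4 states):
  n0 = rec X. b.X\{b,c} + b.a.0 :: ··b··> n1, ··b··> n2
  n1 = (rec X. b.X\{b,c} + b.a.0)\{b,c} :: ∅
  n2 = a.0 :: ··a··> n3
  n3 = 0 :: ∅
Bisimilarity quotient blocks:
  B0 = {m0, n0}
  B1 = {m2, n2}
  B2 = {m1, m3, n1, n3}
m0 ∈ B0, n0 ∈ B0 → same block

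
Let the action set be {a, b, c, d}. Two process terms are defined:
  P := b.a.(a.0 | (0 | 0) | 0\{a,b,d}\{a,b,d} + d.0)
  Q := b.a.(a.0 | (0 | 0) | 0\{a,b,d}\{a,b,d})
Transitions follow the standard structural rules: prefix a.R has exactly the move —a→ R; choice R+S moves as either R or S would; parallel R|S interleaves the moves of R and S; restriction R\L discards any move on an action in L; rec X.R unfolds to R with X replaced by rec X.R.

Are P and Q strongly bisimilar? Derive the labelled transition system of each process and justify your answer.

not bisimilar

Reachable graph of P (5 states):
  p0 = b.a.(a.0 | (0 | 0) | 0\{a,b,d}\{a,b,d} + d.0) | -b-> p1
  p1 = a.(a.0 | (0 | 0) | 0\{a,b,d}\{a,b,d} + d.0) | -a-> p2
  p2 = a.0 | (0 | 0) | 0\{a,b,d}\{a,b,d} + d.0 | -a-> p3, -d-> p4
  p3 = 0 | (0 | 0) | 0\{a,b,d}\{a,b,d} | ∅
  p4 = 0 | ∅
Reachable graph of Q (4 states):
  q0 = b.a.(a.0 | (0 | 0) | 0\{a,b,d}\{a,b,d}) | -b-> q1
  q1 = a.(a.0 | (0 | 0) | 0\{a,b,d}\{a,b,d}) | -a-> q2
  q2 = a.0 | (0 | 0) | 0\{a,b,d}\{a,b,d} | -a-> q3
  q3 = 0 | (0 | 0) | 0\{a,b,d}\{a,b,d} | ∅
Partition-refinement fixed point:
  B0 = {p0}
  B1 = {p1}
  B2 = {p2}
  B3 = {p3, p4, q3}
  B4 = {q0}
  B5 = {q1}
  B6 = {q2}
p0 ∈ B0, q0 ∈ B4 → different blocks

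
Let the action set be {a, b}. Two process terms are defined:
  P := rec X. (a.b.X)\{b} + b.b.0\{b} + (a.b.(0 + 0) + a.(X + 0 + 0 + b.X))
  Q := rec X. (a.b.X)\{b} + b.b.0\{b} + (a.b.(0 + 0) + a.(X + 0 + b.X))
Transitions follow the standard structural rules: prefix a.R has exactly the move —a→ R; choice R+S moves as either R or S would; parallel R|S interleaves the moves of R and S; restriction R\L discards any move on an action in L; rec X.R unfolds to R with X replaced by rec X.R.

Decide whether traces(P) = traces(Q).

YES

P's transition system — 7 states:
  m0 = rec X. (a.b.X)\{b} + b.b.0\{b} + (a.b.(0 + 0) + a.(X + 0 + 0 + b.X)) → =a=> m1, =a=> m2, =a=> m3, =b=> m4
  m1 = (b.(rec X. (a.b.X)\{b} + b.b.0\{b} + (a.b.(0 + 0) + a.(X + 0 + 0 + b.X))))\{b} → (no moves)
  m2 = (rec X. (a.b.X)\{b} + b.b.0\{b} + (a.b.(0 + 0) + a.(X + 0 + 0 + b.X))) + 0 + 0 + b.(rec X. (a.b.X)\{b} + b.b.0\{b} + (a.b.(0 + 0) + a.(X + 0 + 0 + b.X))) → =a=> m1, =a=> m2, =a=> m3, =b=> m0, =b=> m4
  m3 = b.(0 + 0) → =b=> m5
  m4 = b.0\{b} → =b=> m6
  m5 = 0 + 0 → (no moves)
  m6 = 0\{b} → (no moves)
Q's transition system — 7 states:
  n0 = rec X. (a.b.X)\{b} + b.b.0\{b} + (a.b.(0 + 0) + a.(X + 0 + b.X)) → =a=> n1, =a=> n2, =a=> n3, =b=> n4
  n1 = (b.(rec X. (a.b.X)\{b} + b.b.0\{b} + (a.b.(0 + 0) + a.(X + 0 + b.X))))\{b} → (no moves)
  n2 = (rec X. (a.b.X)\{b} + b.b.0\{b} + (a.b.(0 + 0) + a.(X + 0 + b.X))) + 0 + b.(rec X. (a.b.X)\{b} + b.b.0\{b} + (a.b.(0 + 0) + a.(X + 0 + b.X))) → =a=> n1, =a=> n2, =a=> n3, =b=> n0, =b=> n4
  n3 = b.(0 + 0) → =b=> n5
  n4 = b.0\{b} → =b=> n6
  n5 = 0 + 0 → (no moves)
  n6 = 0\{b} → (no moves)
Coarsest stable partition (strong bisimilarity classes):
  B0 = {m0, n0}
  B1 = {m1, m5, m6, n1, n5, n6}
  B2 = {m3, m4, n3, n4}
  B3 = {m2, n2}
m0 ∈ B0, n0 ∈ B0 → same block
Bisimilar ⇒ trace-equivalent.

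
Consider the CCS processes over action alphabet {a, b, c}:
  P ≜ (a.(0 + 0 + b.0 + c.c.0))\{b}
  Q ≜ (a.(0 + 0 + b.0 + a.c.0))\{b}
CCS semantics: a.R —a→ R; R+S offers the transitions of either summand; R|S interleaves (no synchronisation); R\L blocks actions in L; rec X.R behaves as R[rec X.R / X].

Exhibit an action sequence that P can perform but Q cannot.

Reachable graph of P (4 states):
  s0 = (a.(0 + 0 + b.0 + c.c.0))\{b} | --a--▸ s1
  s1 = (0 + 0 + b.0 + c.c.0)\{b} | --c--▸ s2
  s2 = (c.0)\{b} | --c--▸ s3
  s3 = 0\{b} | ∅
Reachable graph of Q (4 states):
  t0 = (a.(0 + 0 + b.0 + a.c.0))\{b} | --a--▸ t1
  t1 = (0 + 0 + b.0 + a.c.0)\{b} | --a--▸ t2
  t2 = (c.0)\{b} | --c--▸ t3
  t3 = 0\{b} | ∅
Run σ = ⟨ac⟩ on P: start {s0}
  after a @ step 1: {s1}
  after c @ step 2: {s2}
  P completes σ.
Run σ = ⟨ac⟩ on Q: start {t0}
  after a @ step 1: {t1}
  after c @ step 2: ∅  — Q cannot continue

ac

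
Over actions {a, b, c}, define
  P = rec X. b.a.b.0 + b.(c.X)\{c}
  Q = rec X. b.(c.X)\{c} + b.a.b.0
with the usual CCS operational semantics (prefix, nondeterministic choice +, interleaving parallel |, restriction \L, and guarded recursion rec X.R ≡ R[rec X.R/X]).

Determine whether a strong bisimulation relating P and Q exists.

YES

LTS(P): 5 reachable states
  p0 = rec X. b.a.b.0 + b.(c.X)\{c} has moves ··b··> p1, ··b··> p2
  p1 = (c.(rec X. b.a.b.0 + b.(c.X)\{c}))\{c} has moves stopped
  p2 = a.b.0 has moves ··a··> p3
  p3 = b.0 has moves ··b··> p4
  p4 = 0 has moves stopped
LTS(Q): 5 reachable states
  q0 = rec X. b.(c.X)\{c} + b.a.b.0 has moves ··b··> q1, ··b··> q2
  q1 = (c.(rec X. b.(c.X)\{c} + b.a.b.0))\{c} has moves stopped
  q2 = a.b.0 has moves ··a··> q3
  q3 = b.0 has moves ··b··> q4
  q4 = 0 has moves stopped
Bisimilarity quotient blocks:
  B0 = {p0, q0}
  B1 = {p2, q2}
  B2 = {p3, q3}
  B3 = {p1, p4, q1, q4}
p0 ∈ B0, q0 ∈ B0 → same block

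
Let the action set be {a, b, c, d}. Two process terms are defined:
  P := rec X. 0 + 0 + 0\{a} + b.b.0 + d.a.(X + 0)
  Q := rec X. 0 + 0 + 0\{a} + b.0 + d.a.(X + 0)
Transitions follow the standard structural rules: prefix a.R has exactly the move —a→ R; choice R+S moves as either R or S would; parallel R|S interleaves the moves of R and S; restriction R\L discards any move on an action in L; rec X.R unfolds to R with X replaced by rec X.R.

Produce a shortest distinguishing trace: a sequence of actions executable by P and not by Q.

LTS(P): 5 reachable states
  m0 = rec X. 0 + 0 + 0\{a} + b.b.0 + d.a.(X + 0) → -b-> m1, -d-> m2
  m1 = b.0 → -b-> m3
  m2 = a.((rec X. 0 + 0 + 0\{a} + b.b.0 + d.a.(X + 0)) + 0) → -a-> m4
  m3 = 0 → ·
  m4 = (rec X. 0 + 0 + 0\{a} + b.b.0 + d.a.(X + 0)) + 0 → -b-> m1, -d-> m2
LTS(Q): 4 reachable states
  n0 = rec X. 0 + 0 + 0\{a} + b.0 + d.a.(X + 0) → -b-> n1, -d-> n2
  n1 = 0 → ·
  n2 = a.((rec X. 0 + 0 + 0\{a} + b.0 + d.a.(X + 0)) + 0) → -a-> n3
  n3 = (rec X. 0 + 0 + 0\{a} + b.0 + d.a.(X + 0)) + 0 → -b-> n1, -d-> n2
Trace ⟨bb⟩ through P, begin at {m0}:
  after b @ step 1: {m1}
  after b @ step 2: {m3}
  P completes σ.
Trace ⟨bb⟩ through Q, begin at {n0}:
  after b @ step 1: {n1}
  after b @ step 2: ∅ (Q stuck)

bb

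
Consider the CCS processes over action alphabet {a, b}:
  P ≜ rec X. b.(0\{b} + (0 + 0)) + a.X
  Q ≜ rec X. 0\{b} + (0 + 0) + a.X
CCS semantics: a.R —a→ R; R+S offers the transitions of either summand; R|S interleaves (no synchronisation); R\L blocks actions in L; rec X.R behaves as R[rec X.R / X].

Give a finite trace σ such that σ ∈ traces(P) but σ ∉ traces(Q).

P's transition system — 2 states:
  p0 = rec X. b.(0\{b} + (0 + 0)) + a.X has moves =a=> p0, =b=> p1
  p1 = 0\{b} + (0 + 0) has moves deadlocked
Q's transition system — 1 states:
  q0 = rec X. 0\{b} + (0 + 0) + a.X has moves =a=> q0
Trace ⟨b⟩ through P, begin at {p0}:
  [1] b ⇒ {p1}
  — P admits the full trace.
Trace ⟨b⟩ through Q, begin at {q0}:
  [1] b ⇒ ∅ (Q stuck)

b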